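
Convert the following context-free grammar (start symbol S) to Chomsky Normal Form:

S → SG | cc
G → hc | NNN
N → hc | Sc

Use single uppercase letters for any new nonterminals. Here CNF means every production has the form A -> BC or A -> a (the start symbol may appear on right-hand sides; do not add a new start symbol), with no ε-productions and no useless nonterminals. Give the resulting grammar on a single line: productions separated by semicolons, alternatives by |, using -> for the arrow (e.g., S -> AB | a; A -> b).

S -> BB | SG; A -> h; B -> c; C -> NN; G -> AB | NC; N -> AB | SB

No ε-productions.
No unit productions to eliminate.
TERM: introduce B -> c, A -> h and substitute in every rule of length ≥2.
BIN: G -> NNN becomes G -> NC, C -> NN.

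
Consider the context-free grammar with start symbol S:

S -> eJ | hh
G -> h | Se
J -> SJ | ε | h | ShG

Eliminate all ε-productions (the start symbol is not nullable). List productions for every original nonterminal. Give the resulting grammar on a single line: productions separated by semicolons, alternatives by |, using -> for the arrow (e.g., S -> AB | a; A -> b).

Nullable set: {J}.
S -> eJ: J nullable, giving e | eJ.
Drop J -> ε.
J -> SJ: J nullable, giving S | SJ.
Unchanged (no nullable symbols): S -> hh; G -> Se; G -> h; J -> ShG; J -> h.

S -> e | eJ | hh; G -> h | Se; J -> S | h | SJ | ShG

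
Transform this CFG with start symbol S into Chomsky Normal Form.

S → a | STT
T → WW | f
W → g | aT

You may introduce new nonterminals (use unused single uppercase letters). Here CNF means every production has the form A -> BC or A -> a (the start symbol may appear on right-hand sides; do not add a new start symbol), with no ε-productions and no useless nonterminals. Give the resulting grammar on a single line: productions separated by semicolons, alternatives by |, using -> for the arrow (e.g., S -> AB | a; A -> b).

No ε-productions.
No unit productions to eliminate.
TERM: introduce A -> a and substitute in every rule of length ≥2.
BIN: S -> STT becomes S -> SB, B -> TT.

S -> a | SB; A -> a; B -> TT; T -> f | WW; W -> g | AT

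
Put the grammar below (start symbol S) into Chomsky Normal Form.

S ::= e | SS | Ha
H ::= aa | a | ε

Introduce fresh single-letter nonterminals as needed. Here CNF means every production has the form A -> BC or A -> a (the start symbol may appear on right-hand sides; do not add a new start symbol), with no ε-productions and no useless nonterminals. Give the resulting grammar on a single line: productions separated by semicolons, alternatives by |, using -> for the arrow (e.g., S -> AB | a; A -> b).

S -> a | e | HA | SS; A -> a; H -> a | AA

Nullable: {H}; after ε-elimination: S -> a | e | Ha | SS; H -> a | aa.
No unit productions to eliminate.
TERM: introduce A -> a and substitute in every rule of length ≥2.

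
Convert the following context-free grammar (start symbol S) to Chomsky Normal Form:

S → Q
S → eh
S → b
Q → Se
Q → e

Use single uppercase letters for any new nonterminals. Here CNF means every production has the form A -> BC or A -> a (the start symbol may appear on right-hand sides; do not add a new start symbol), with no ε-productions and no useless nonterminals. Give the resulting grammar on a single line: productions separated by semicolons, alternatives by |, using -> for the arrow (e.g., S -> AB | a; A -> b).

S -> b | e | AB | SA; A -> e; B -> h

No ε-productions.
After unit-elimination: S -> b | e | Se | eh; Q -> e | Se.
TERM: introduce A -> e, B -> h and substitute in every rule of length ≥2.
Drop unreachable/unproductive: Q.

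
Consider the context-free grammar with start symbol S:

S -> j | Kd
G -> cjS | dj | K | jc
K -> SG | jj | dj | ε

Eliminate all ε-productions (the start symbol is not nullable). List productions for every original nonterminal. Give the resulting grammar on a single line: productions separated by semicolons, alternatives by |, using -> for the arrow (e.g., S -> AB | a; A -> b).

S -> d | j | Kd; G -> K | dj | jc | cjS; K -> S | SG | dj | jj

Nullable set: {G, K}.
S -> Kd: K nullable, giving Kd | d.
G -> K: K nullable, giving K.
Drop K -> ε.
K -> SG: G nullable, giving S | SG.
Unchanged (no nullable symbols): S -> j; G -> cjS; G -> dj; G -> jc; K -> dj; K -> jj.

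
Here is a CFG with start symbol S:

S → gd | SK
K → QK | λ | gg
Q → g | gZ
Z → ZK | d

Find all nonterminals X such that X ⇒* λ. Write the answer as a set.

Directly nullable (have an ε-rule): {K}.
Not nullable: Q, S, Z — each has a terminal in every rule's right-hand side or depends on a non-nullable symbol.

{K}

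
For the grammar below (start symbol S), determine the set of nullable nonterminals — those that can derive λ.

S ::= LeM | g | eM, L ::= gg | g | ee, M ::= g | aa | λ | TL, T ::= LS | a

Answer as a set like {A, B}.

Directly nullable (have an ε-rule): {M}.
Not nullable: L, S, T — each has a terminal in every rule's right-hand side or depends on a non-nullable symbol.

{M}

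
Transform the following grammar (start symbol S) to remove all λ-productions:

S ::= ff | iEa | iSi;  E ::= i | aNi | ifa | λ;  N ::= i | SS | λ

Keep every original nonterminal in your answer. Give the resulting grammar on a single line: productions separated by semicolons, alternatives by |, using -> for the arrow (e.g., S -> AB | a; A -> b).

S -> ff | ia | iEa | iSi; E -> i | ai | aNi | ifa; N -> i | SS

Nullable set: {E, N}.
S -> iEa: E nullable, giving iEa | ia.
Drop E -> λ.
E -> aNi: N nullable, giving aNi | ai.
Drop N -> λ.
Unchanged (no nullable symbols): S -> ff; S -> iSi; E -> i; E -> ifa; N -> SS; N -> i.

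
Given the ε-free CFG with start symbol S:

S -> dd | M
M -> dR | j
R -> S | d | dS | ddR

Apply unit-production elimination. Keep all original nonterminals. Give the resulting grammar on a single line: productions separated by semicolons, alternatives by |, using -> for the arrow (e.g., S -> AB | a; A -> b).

S -> j | dR | dd; M -> j | dR; R -> d | j | dR | dS | dd | ddR

Unit productions: R->S, S->M.
Unit pairs (A ⇒* B via units): (R,M), (R,S), (S,M).
S: inherits non-unit rules of {M, S} → dR | dd | j.
M: inherits non-unit rules of {M} → dR | j.
R: inherits non-unit rules of {M, R, S} → d | dR | dS | dd | ddR | j.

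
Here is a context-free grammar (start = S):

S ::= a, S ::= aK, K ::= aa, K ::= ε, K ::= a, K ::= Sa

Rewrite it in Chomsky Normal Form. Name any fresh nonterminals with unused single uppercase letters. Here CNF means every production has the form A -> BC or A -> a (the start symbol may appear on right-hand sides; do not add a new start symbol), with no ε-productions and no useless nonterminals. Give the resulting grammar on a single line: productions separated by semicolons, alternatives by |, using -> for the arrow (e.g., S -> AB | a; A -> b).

S -> a | AK; A -> a; K -> a | AA | SA

Nullable: {K}; after ε-elimination: S -> a | aK; K -> a | Sa | aa.
No unit productions to eliminate.
TERM: introduce A -> a and substitute in every rule of length ≥2.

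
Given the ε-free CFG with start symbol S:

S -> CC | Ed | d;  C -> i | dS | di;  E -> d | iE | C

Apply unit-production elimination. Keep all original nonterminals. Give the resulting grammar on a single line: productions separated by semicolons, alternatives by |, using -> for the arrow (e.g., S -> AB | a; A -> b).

S -> d | CC | Ed; C -> i | dS | di; E -> d | i | dS | di | iE

Unit productions: E->C.
Unit pairs (A ⇒* B via units): (E,C).
S: inherits non-unit rules of {S} → CC | Ed | d.
C: inherits non-unit rules of {C} → dS | di | i.
E: inherits non-unit rules of {C, E} → d | dS | di | i | iE.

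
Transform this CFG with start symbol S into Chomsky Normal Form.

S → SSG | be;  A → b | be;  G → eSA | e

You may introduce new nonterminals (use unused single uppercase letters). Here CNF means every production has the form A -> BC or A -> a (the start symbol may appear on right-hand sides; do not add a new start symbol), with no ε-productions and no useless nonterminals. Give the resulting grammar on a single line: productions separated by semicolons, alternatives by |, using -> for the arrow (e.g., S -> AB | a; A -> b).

No ε-productions.
No unit productions to eliminate.
TERM: introduce B -> b, C -> e and substitute in every rule of length ≥2.
BIN: G -> CSA becomes G -> CD, D -> SA; S -> SSG becomes S -> SE, E -> SG.

S -> BC | SE; A -> b | BC; B -> b; C -> e; D -> SA; E -> SG; G -> e | CD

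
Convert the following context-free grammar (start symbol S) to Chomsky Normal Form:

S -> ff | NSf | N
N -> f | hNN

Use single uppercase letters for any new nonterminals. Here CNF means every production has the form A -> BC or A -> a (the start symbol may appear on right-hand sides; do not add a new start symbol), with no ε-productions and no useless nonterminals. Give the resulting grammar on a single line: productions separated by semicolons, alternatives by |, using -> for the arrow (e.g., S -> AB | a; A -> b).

S -> f | AD | BB | NE; A -> h; B -> f; C -> NN; D -> NN; E -> SB; N -> f | AC

No ε-productions.
After unit-elimination: S -> f | ff | NSf | hNN; N -> f | hNN.
TERM: introduce B -> f, A -> h and substitute in every rule of length ≥2.
BIN: N -> ANN becomes N -> AC, C -> NN; S -> ANN becomes S -> AD, D -> NN; S -> NSB becomes S -> NE, E -> SB.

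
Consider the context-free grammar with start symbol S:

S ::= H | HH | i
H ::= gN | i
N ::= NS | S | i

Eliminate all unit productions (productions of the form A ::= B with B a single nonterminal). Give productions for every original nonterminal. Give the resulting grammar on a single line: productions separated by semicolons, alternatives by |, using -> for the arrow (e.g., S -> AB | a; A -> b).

S -> i | HH | gN; H -> i | gN; N -> i | HH | NS | gN

Unit productions: N->S, S->H.
Unit pairs (A ⇒* B via units): (N,H), (N,S), (S,H).
S: inherits non-unit rules of {H, S} → HH | gN | i.
H: inherits non-unit rules of {H} → gN | i.
N: inherits non-unit rules of {H, N, S} → HH | NS | gN | i.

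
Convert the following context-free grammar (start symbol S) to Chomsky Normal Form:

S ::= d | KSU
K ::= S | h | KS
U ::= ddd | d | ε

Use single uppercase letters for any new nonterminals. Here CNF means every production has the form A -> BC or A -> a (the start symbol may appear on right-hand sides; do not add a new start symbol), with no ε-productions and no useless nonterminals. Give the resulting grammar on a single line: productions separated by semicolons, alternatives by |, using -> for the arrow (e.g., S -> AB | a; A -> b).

S -> d | KC | KS; A -> d; B -> SU; C -> SU; D -> AA; K -> d | h | KB | KS; U -> d | AD

Nullable: {U}; after ε-elimination: S -> d | KS | KSU; K -> S | h | KS; U -> d | ddd.
After unit-elimination: S -> d | KS | KSU; K -> d | h | KS | KSU; U -> d | ddd.
TERM: introduce A -> d and substitute in every rule of length ≥2.
BIN: K -> KSU becomes K -> KB, B -> SU; S -> KSU becomes S -> KC, C -> SU; U -> AAA becomes U -> AD, D -> AA.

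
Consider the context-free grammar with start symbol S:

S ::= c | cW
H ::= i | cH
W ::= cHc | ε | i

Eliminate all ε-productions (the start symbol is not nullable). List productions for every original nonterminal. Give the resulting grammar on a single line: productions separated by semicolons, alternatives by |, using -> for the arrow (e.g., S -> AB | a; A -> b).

S -> c | cW; H -> i | cH; W -> i | cHc

Nullable set: {W}.
S -> cW: W nullable, giving c | cW.
Drop W -> ε.
Unchanged (no nullable symbols): S -> c; H -> cH; H -> i; W -> cHc; W -> i.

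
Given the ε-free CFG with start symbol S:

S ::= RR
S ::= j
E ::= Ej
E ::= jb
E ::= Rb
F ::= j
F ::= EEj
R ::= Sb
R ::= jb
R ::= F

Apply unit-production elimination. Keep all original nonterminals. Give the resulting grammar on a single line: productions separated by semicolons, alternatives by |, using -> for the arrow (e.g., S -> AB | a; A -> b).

S -> j | RR; E -> Ej | Rb | jb; F -> j | EEj; R -> j | Sb | jb | EEj

Unit productions: R->F.
Unit pairs (A ⇒* B via units): (R,F).
S: inherits non-unit rules of {S} → RR | j.
E: inherits non-unit rules of {E} → Ej | Rb | jb.
F: inherits non-unit rules of {F} → EEj | j.
R: inherits non-unit rules of {F, R} → EEj | Sb | j | jb.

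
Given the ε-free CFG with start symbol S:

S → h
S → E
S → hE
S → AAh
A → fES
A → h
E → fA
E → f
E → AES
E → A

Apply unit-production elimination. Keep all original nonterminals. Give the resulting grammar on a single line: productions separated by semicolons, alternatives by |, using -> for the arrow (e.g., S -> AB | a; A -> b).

S -> f | h | fA | hE | AAh | AES | fES; A -> h | fES; E -> f | h | fA | AES | fES

Unit productions: E->A, S->E.
Unit pairs (A ⇒* B via units): (E,A), (S,A), (S,E).
S: inherits non-unit rules of {A, E, S} → AAh | AES | f | fA | fES | h | hE.
A: inherits non-unit rules of {A} → fES | h.
E: inherits non-unit rules of {A, E} → AES | f | fA | fES | h.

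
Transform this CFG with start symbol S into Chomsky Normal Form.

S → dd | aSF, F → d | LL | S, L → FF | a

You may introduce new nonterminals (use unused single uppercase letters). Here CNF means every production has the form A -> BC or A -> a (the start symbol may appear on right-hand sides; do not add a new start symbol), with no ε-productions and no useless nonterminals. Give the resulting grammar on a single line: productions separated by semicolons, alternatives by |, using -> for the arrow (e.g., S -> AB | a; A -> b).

S -> AD | BB; A -> a; B -> d; C -> SF; D -> SF; F -> d | AC | BB | LL; L -> a | FF

No ε-productions.
After unit-elimination: S -> dd | aSF; F -> d | LL | dd | aSF; L -> a | FF.
TERM: introduce A -> a, B -> d and substitute in every rule of length ≥2.
BIN: F -> ASF becomes F -> AC, C -> SF; S -> ASF becomes S -> AD, D -> SF.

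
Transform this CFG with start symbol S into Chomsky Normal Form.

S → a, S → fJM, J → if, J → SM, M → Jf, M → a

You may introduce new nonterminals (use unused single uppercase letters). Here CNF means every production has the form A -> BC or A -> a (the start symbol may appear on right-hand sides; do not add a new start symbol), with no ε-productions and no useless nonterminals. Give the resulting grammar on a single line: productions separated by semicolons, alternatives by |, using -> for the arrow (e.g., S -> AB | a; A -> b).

S -> a | BC; A -> i; B -> f; C -> JM; J -> AB | SM; M -> a | JB

No ε-productions.
No unit productions to eliminate.
TERM: introduce B -> f, A -> i and substitute in every rule of length ≥2.
BIN: S -> BJM becomes S -> BC, C -> JM.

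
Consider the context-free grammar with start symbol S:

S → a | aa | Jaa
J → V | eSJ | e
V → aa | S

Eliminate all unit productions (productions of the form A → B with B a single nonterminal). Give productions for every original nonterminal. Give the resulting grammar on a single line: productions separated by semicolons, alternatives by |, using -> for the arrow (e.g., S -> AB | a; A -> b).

S -> a | aa | Jaa; J -> a | e | aa | Jaa | eSJ; V -> a | aa | Jaa

Unit productions: J->V, V->S.
Unit pairs (A ⇒* B via units): (J,S), (J,V), (V,S).
S: inherits non-unit rules of {S} → Jaa | a | aa.
J: inherits non-unit rules of {J, S, V} → Jaa | a | aa | e | eSJ.
V: inherits non-unit rules of {S, V} → Jaa | a | aa.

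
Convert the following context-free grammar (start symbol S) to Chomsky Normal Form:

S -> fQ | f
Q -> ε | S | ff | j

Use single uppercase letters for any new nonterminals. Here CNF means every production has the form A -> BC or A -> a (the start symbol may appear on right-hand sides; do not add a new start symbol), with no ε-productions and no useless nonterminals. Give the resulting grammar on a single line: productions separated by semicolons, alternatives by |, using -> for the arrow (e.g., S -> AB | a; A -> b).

Nullable: {Q}; after ε-elimination: S -> f | fQ; Q -> S | j | ff.
After unit-elimination: S -> f | fQ; Q -> f | j | fQ | ff.
TERM: introduce A -> f and substitute in every rule of length ≥2.

S -> f | AQ; A -> f; Q -> f | j | AA | AQ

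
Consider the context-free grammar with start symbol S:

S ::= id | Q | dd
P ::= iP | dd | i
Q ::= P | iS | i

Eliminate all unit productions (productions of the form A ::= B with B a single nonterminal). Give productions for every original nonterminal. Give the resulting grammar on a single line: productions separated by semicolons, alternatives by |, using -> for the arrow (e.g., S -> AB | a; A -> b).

Unit productions: Q->P, S->Q.
Unit pairs (A ⇒* B via units): (Q,P), (S,P), (S,Q).
S: inherits non-unit rules of {P, Q, S} → dd | i | iP | iS | id.
P: inherits non-unit rules of {P} → dd | i | iP.
Q: inherits non-unit rules of {P, Q} → dd | i | iP | iS.

S -> i | dd | iP | iS | id; P -> i | dd | iP; Q -> i | dd | iP | iS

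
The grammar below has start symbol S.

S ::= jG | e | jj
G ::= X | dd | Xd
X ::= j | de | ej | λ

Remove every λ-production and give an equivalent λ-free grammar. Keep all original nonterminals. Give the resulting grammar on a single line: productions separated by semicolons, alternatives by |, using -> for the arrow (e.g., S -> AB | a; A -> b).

Nullable set: {G, X}.
S -> jG: G nullable, giving j | jG.
G -> X: X nullable, giving X.
G -> Xd: X nullable, giving Xd | d.
Drop X -> λ.
Unchanged (no nullable symbols): S -> e; S -> jj; G -> dd; X -> de; X -> ej; X -> j.

S -> e | j | jG | jj; G -> X | d | Xd | dd; X -> j | de | ej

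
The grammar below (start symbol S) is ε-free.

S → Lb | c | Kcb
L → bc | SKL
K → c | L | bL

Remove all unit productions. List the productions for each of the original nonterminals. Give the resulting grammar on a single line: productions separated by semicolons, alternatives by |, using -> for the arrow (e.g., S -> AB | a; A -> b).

S -> c | Lb | Kcb; K -> c | bL | bc | SKL; L -> bc | SKL

Unit productions: K->L.
Unit pairs (A ⇒* B via units): (K,L).
S: inherits non-unit rules of {S} → Kcb | Lb | c.
K: inherits non-unit rules of {K, L} → SKL | bL | bc | c.
L: inherits non-unit rules of {L} → SKL | bc.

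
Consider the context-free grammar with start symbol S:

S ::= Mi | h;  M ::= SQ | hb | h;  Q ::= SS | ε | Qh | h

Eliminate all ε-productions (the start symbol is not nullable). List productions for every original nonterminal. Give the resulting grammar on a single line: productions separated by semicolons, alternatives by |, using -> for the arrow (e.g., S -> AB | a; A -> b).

S -> h | Mi; M -> S | h | SQ | hb; Q -> h | Qh | SS

Nullable set: {Q}.
M -> SQ: Q nullable, giving S | SQ.
Drop Q -> ε.
Q -> Qh: Q nullable, giving Qh | h.
Unchanged (no nullable symbols): S -> Mi; S -> h; M -> h; M -> hb; Q -> SS; Q -> h.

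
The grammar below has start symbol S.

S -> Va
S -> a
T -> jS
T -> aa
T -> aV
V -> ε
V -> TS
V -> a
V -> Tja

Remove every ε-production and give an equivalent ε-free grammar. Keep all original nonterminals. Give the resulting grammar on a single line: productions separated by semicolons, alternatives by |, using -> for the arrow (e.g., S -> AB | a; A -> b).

S -> a | Va; T -> a | aV | aa | jS; V -> a | TS | Tja

Nullable set: {V}.
S -> Va: V nullable, giving Va | a.
T -> aV: V nullable, giving a | aV.
Drop V -> ε.
Unchanged (no nullable symbols): S -> a; T -> aa; T -> jS; V -> TS; V -> Tja; V -> a.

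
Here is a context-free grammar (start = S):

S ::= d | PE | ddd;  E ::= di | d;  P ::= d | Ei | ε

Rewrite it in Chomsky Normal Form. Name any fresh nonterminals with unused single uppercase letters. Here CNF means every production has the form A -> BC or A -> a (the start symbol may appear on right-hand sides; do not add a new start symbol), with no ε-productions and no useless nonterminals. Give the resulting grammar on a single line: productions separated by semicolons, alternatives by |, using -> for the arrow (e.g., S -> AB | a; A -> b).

Nullable: {P}; after ε-elimination: S -> E | d | PE | ddd; E -> d | di; P -> d | Ei.
After unit-elimination: S -> d | PE | di | ddd; E -> d | di; P -> d | Ei.
TERM: introduce A -> d, B -> i and substitute in every rule of length ≥2.
BIN: S -> AAA becomes S -> AC, C -> AA.

S -> d | AB | AC | PE; A -> d; B -> i; C -> AA; E -> d | AB; P -> d | EB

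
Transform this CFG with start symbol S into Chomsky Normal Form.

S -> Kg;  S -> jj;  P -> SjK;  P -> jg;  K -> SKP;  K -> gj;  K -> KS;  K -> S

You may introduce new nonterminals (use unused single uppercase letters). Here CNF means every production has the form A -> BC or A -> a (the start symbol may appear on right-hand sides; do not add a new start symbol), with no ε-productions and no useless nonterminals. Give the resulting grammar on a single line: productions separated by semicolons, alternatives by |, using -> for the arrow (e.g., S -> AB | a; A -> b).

No ε-productions.
After unit-elimination: S -> Kg | jj; K -> KS | Kg | gj | jj | SKP; P -> jg | SjK.
TERM: introduce A -> g, B -> j and substitute in every rule of length ≥2.
BIN: K -> SKP becomes K -> SC, C -> KP; P -> SBK becomes P -> SD, D -> BK.

S -> BB | KA; A -> g; B -> j; C -> KP; D -> BK; K -> AB | BB | KA | KS | SC; P -> BA | SD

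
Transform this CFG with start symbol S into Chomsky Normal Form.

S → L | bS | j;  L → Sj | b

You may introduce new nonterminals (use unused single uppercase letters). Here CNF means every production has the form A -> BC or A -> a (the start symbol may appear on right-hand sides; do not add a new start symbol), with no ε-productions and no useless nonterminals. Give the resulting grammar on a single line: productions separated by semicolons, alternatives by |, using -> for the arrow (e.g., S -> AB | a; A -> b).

No ε-productions.
After unit-elimination: S -> b | j | Sj | bS; L -> b | Sj.
TERM: introduce B -> b, A -> j and substitute in every rule of length ≥2.
Drop unreachable/unproductive: L.

S -> b | j | BS | SA; A -> j; B -> b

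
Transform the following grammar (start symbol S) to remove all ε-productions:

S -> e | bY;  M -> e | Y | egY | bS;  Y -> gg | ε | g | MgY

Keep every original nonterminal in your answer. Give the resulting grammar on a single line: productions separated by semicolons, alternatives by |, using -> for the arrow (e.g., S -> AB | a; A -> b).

S -> b | e | bY; M -> Y | e | bS | eg | egY; Y -> g | Mg | gY | gg | MgY

Nullable set: {M, Y}.
S -> bY: Y nullable, giving b | bY.
M -> Y: Y nullable, giving Y.
M -> egY: Y nullable, giving eg | egY.
Drop Y -> ε.
Y -> MgY: M, Y nullable, giving Mg | MgY | g | gY.
Unchanged (no nullable symbols): S -> e; M -> bS; M -> e; Y -> g; Y -> gg.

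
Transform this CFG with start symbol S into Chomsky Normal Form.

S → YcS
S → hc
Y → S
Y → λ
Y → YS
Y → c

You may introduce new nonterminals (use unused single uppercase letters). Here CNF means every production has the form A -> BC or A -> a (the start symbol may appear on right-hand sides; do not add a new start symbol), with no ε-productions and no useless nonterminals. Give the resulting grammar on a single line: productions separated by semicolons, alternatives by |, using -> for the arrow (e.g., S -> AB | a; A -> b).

S -> AS | BA | YC; A -> c; B -> h; C -> AS; D -> AS; Y -> c | AS | BA | YD | YS

Nullable: {Y}; after ε-elimination: S -> cS | hc | YcS; Y -> S | c | YS.
After unit-elimination: S -> cS | hc | YcS; Y -> c | YS | cS | hc | YcS.
TERM: introduce A -> c, B -> h and substitute in every rule of length ≥2.
BIN: S -> YAS becomes S -> YC, C -> AS; Y -> YAS becomes Y -> YD, D -> AS.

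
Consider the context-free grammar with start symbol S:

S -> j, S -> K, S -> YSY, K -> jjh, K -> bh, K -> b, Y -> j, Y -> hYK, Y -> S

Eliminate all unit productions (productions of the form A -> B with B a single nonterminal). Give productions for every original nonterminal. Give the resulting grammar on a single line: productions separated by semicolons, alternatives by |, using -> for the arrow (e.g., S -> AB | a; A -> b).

Unit productions: S->K, Y->S.
Unit pairs (A ⇒* B via units): (S,K), (Y,K), (Y,S).
S: inherits non-unit rules of {K, S} → YSY | b | bh | j | jjh.
K: inherits non-unit rules of {K} → b | bh | jjh.
Y: inherits non-unit rules of {K, S, Y} → YSY | b | bh | hYK | j | jjh.

S -> b | j | bh | YSY | jjh; K -> b | bh | jjh; Y -> b | j | bh | YSY | hYK | jjh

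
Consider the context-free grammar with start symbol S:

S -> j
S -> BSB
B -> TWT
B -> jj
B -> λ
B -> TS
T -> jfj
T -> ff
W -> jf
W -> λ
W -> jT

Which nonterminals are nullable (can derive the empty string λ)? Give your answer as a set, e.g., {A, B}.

Directly nullable (have an ε-rule): {B, W}.
Not nullable: S, T — each has a terminal in every rule's right-hand side or depends on a non-nullable symbol.

{B, W}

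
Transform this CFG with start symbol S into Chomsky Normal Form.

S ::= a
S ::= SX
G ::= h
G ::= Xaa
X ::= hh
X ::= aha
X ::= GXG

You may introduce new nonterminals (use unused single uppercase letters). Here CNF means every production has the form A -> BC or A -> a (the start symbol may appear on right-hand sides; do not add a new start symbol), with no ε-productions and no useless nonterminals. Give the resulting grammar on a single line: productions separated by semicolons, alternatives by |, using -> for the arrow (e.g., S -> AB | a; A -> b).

S -> a | SX; A -> a; B -> h; C -> AA; D -> BA; E -> XG; G -> h | XC; X -> AD | BB | GE

No ε-productions.
No unit productions to eliminate.
TERM: introduce A -> a, B -> h and substitute in every rule of length ≥2.
BIN: G -> XAA becomes G -> XC, C -> AA; X -> ABA becomes X -> AD, D -> BA; X -> GXG becomes X -> GE, E -> XG.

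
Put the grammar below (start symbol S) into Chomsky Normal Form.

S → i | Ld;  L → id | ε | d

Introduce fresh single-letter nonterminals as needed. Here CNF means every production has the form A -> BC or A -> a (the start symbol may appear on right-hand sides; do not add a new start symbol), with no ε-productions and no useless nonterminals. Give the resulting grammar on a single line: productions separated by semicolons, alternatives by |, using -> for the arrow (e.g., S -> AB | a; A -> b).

Nullable: {L}; after ε-elimination: S -> d | i | Ld; L -> d | id.
No unit productions to eliminate.
TERM: introduce B -> d, A -> i and substitute in every rule of length ≥2.

S -> d | i | LB; A -> i; B -> d; L -> d | AB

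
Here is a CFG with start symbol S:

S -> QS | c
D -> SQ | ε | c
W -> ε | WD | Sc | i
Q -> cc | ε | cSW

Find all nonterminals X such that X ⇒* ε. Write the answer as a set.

Directly nullable (have an ε-rule): {D, Q, W}.
Not nullable: S — each has a terminal in every rule's right-hand side or depends on a non-nullable symbol.

{D, Q, W}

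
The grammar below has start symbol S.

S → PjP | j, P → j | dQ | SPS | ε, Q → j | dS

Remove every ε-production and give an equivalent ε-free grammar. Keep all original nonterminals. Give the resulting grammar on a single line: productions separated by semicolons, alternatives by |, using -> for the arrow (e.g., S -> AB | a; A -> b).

S -> j | Pj | jP | PjP; P -> j | SS | dQ | SPS; Q -> j | dS

Nullable set: {P}.
S -> PjP: P, P nullable, giving Pj | PjP | j | jP.
Drop P -> ε.
P -> SPS: P nullable, giving SPS | SS.
Unchanged (no nullable symbols): S -> j; P -> dQ; P -> j; Q -> dS; Q -> j.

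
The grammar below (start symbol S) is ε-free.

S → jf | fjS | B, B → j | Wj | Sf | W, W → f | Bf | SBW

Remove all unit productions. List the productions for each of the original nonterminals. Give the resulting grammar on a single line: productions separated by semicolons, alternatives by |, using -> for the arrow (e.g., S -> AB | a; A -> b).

Unit productions: B->W, S->B.
Unit pairs (A ⇒* B via units): (B,W), (S,B), (S,W).
S: inherits non-unit rules of {B, S, W} → Bf | SBW | Sf | Wj | f | fjS | j | jf.
B: inherits non-unit rules of {B, W} → Bf | SBW | Sf | Wj | f | j.
W: inherits non-unit rules of {W} → Bf | SBW | f.

S -> f | j | Bf | Sf | Wj | jf | SBW | fjS; B -> f | j | Bf | Sf | Wj | SBW; W -> f | Bf | SBW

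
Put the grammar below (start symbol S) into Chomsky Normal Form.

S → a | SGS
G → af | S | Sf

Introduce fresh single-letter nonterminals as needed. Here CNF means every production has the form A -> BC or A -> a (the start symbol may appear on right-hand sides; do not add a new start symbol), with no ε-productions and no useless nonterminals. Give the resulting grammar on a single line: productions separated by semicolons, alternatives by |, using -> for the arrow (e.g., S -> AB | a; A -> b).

S -> a | SD; A -> f; B -> a; C -> GS; D -> GS; G -> a | BA | SA | SC

No ε-productions.
After unit-elimination: S -> a | SGS; G -> a | Sf | af | SGS.
TERM: introduce B -> a, A -> f and substitute in every rule of length ≥2.
BIN: G -> SGS becomes G -> SC, C -> GS; S -> SGS becomes S -> SD, D -> GS.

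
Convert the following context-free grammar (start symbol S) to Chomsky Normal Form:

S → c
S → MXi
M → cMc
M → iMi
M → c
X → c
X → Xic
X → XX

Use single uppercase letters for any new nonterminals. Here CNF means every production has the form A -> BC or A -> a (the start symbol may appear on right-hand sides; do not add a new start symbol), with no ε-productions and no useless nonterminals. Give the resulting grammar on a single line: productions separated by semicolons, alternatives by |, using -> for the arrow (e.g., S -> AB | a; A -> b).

S -> c | ME; A -> c; B -> i; C -> MA; D -> MB; E -> XB; F -> BA; M -> c | AC | BD; X -> c | XF | XX

No ε-productions.
No unit productions to eliminate.
TERM: introduce A -> c, B -> i and substitute in every rule of length ≥2.
BIN: M -> AMA becomes M -> AC, C -> MA; M -> BMB becomes M -> BD, D -> MB; S -> MXB becomes S -> ME, E -> XB; X -> XBA becomes X -> XF, F -> BA.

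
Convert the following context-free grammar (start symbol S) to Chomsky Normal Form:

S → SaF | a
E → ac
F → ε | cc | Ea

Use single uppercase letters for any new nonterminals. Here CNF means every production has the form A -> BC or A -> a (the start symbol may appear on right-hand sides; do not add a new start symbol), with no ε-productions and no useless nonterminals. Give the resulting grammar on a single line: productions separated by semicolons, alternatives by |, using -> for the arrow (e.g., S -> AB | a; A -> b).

Nullable: {F}; after ε-elimination: S -> a | Sa | SaF; E -> ac; F -> Ea | cc.
No unit productions to eliminate.
TERM: introduce A -> a, B -> c and substitute in every rule of length ≥2.
BIN: S -> SAF becomes S -> SC, C -> AF.

S -> a | SA | SC; A -> a; B -> c; C -> AF; E -> AB; F -> BB | EA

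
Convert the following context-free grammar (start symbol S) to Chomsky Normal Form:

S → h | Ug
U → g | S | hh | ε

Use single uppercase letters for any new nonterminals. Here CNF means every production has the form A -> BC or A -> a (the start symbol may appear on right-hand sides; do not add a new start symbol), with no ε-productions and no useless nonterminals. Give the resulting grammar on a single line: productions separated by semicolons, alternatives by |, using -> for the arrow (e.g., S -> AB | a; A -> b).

S -> g | h | UA; A -> g; B -> h; U -> g | h | BB | UA

Nullable: {U}; after ε-elimination: S -> g | h | Ug; U -> S | g | hh.
After unit-elimination: S -> g | h | Ug; U -> g | h | Ug | hh.
TERM: introduce A -> g, B -> h and substitute in every rule of length ≥2.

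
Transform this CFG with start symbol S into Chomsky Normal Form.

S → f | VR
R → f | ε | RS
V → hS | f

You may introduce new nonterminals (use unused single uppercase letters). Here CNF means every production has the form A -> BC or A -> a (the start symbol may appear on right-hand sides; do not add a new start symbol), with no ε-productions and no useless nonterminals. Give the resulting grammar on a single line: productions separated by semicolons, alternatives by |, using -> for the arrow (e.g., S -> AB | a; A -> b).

Nullable: {R}; after ε-elimination: S -> V | f | VR; R -> S | f | RS; V -> f | hS.
After unit-elimination: S -> f | VR | hS; R -> f | RS | VR | hS; V -> f | hS.
TERM: introduce A -> h and substitute in every rule of length ≥2.

S -> f | AS | VR; A -> h; R -> f | AS | RS | VR; V -> f | AS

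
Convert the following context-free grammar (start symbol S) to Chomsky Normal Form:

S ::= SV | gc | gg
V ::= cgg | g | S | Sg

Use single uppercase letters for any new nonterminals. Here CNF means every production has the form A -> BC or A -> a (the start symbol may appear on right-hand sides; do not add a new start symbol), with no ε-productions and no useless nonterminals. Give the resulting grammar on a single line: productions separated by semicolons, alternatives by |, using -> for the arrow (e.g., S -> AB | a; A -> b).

S -> AA | AB | SV; A -> g; B -> c; C -> AA; V -> g | AA | AB | BC | SA | SV

No ε-productions.
After unit-elimination: S -> SV | gc | gg; V -> g | SV | Sg | gc | gg | cgg.
TERM: introduce B -> c, A -> g and substitute in every rule of length ≥2.
BIN: V -> BAA becomes V -> BC, C -> AA.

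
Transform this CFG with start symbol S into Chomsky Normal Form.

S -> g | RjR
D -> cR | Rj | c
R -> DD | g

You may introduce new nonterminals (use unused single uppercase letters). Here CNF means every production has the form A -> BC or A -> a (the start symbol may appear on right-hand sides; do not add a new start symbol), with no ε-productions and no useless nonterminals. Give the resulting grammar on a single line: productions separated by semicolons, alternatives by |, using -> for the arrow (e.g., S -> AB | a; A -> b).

No ε-productions.
No unit productions to eliminate.
TERM: introduce B -> c, A -> j and substitute in every rule of length ≥2.
BIN: S -> RAR becomes S -> RC, C -> AR.

S -> g | RC; A -> j; B -> c; C -> AR; D -> c | BR | RA; R -> g | DD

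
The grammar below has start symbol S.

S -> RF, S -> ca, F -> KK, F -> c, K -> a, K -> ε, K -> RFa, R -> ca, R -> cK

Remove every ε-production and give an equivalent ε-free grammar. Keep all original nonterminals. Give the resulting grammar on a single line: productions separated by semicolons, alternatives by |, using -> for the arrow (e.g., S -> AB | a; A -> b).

S -> R | RF | ca; F -> K | c | KK; K -> a | Ra | RFa; R -> c | cK | ca

Nullable set: {F, K}.
S -> RF: F nullable, giving R | RF.
F -> KK: K, K nullable, giving K | KK.
Drop K -> ε.
K -> RFa: F nullable, giving RFa | Ra.
R -> cK: K nullable, giving c | cK.
Unchanged (no nullable symbols): S -> ca; F -> c; K -> a; R -> ca.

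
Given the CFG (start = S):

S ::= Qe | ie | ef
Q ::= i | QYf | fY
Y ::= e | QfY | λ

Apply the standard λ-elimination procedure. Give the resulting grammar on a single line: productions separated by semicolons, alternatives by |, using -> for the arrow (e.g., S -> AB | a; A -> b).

Nullable set: {Y}.
Q -> QYf: Y nullable, giving QYf | Qf.
Q -> fY: Y nullable, giving f | fY.
Drop Y -> λ.
Y -> QfY: Y nullable, giving Qf | QfY.
Unchanged (no nullable symbols): S -> Qe; S -> ef; S -> ie; Q -> i; Y -> e.

S -> Qe | ef | ie; Q -> f | i | Qf | fY | QYf; Y -> e | Qf | QfY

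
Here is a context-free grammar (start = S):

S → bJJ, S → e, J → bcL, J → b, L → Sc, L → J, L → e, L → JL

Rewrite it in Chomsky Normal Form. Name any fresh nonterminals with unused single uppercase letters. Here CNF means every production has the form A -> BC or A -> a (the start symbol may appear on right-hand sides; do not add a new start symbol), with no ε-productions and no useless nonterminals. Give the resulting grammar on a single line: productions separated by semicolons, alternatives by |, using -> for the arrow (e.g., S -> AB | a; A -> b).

No ε-productions.
After unit-elimination: S -> e | bJJ; J -> b | bcL; L -> b | e | JL | Sc | bcL.
TERM: introduce A -> b, B -> c and substitute in every rule of length ≥2.
BIN: J -> ABL becomes J -> AC, C -> BL; L -> ABL becomes L -> AD, D -> BL; S -> AJJ becomes S -> AE, E -> JJ.

S -> e | AE; A -> b; B -> c; C -> BL; D -> BL; E -> JJ; J -> b | AC; L -> b | e | AD | JL | SB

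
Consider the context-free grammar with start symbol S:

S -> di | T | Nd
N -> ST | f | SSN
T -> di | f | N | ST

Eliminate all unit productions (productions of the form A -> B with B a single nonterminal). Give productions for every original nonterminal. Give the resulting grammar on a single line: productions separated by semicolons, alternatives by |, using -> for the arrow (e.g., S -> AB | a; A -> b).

S -> f | Nd | ST | di | SSN; N -> f | ST | SSN; T -> f | ST | di | SSN

Unit productions: S->T, T->N.
Unit pairs (A ⇒* B via units): (S,N), (S,T), (T,N).
S: inherits non-unit rules of {N, S, T} → Nd | SSN | ST | di | f.
N: inherits non-unit rules of {N} → SSN | ST | f.
T: inherits non-unit rules of {N, T} → SSN | ST | di | f.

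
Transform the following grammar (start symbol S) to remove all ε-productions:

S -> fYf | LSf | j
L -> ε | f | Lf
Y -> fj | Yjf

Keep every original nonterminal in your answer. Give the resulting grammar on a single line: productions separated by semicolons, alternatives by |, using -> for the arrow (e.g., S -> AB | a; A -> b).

S -> j | Sf | LSf | fYf; L -> f | Lf; Y -> fj | Yjf

Nullable set: {L}.
S -> LSf: L nullable, giving LSf | Sf.
Drop L -> ε.
L -> Lf: L nullable, giving Lf | f.
Unchanged (no nullable symbols): S -> fYf; S -> j; L -> f; Y -> Yjf; Y -> fj.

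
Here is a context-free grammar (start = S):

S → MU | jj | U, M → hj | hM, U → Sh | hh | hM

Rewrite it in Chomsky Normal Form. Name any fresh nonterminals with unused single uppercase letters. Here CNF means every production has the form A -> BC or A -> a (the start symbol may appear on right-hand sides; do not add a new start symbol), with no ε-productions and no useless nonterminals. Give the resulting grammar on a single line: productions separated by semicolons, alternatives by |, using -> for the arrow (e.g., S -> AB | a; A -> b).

S -> AA | AM | BB | MU | SA; A -> h; B -> j; M -> AB | AM; U -> AA | AM | SA

No ε-productions.
After unit-elimination: S -> MU | Sh | hM | hh | jj; M -> hM | hj; U -> Sh | hM | hh.
TERM: introduce A -> h, B -> j and substitute in every rule of length ≥2.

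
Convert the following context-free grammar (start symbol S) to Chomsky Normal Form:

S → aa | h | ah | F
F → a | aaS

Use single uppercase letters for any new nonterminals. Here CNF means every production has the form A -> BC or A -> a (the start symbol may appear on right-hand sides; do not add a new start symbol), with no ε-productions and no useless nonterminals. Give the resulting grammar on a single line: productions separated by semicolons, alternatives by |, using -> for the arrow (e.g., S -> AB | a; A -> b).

S -> a | h | AA | AB | AD; A -> a; B -> h; D -> AS

No ε-productions.
After unit-elimination: S -> a | h | aa | ah | aaS; F -> a | aaS.
TERM: introduce A -> a, B -> h and substitute in every rule of length ≥2.
BIN: F -> AAS becomes F -> AC, C -> AS; S -> AAS becomes S -> AD, D -> AS.
Drop unreachable/unproductive: F.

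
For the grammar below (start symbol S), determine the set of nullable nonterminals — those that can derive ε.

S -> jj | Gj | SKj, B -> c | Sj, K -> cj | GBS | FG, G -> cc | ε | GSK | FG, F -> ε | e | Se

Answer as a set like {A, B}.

{F, G, K}

Directly nullable (have an ε-rule): {F, G}.
K is nullable via K -> FG (every symbol on the right is already known nullable).
Not nullable: B, S — each has a terminal in every rule's right-hand side or depends on a non-nullable symbol.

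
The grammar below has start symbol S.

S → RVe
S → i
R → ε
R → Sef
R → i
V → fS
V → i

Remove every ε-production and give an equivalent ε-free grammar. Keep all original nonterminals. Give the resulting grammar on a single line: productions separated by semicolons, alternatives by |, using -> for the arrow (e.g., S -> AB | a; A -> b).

S -> i | Ve | RVe; R -> i | Sef; V -> i | fS

Nullable set: {R}.
S -> RVe: R nullable, giving RVe | Ve.
Drop R -> ε.
Unchanged (no nullable symbols): S -> i; R -> Sef; R -> i; V -> fS; V -> i.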